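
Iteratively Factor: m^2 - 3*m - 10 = (m + 2)*(m - 5)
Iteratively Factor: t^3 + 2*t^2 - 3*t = (t + 3)*(t^2 - t) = t*(t + 3)*(t - 1)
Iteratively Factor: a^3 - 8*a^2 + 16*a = (a)*(a^2 - 8*a + 16) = a*(a - 4)*(a - 4)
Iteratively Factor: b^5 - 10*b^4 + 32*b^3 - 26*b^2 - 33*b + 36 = (b + 1)*(b^4 - 11*b^3 + 43*b^2 - 69*b + 36) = (b - 1)*(b + 1)*(b^3 - 10*b^2 + 33*b - 36) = (b - 3)*(b - 1)*(b + 1)*(b^2 - 7*b + 12) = (b - 3)^2*(b - 1)*(b + 1)*(b - 4)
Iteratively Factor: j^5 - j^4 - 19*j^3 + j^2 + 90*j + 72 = (j - 4)*(j^4 + 3*j^3 - 7*j^2 - 27*j - 18) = (j - 4)*(j + 2)*(j^3 + j^2 - 9*j - 9) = (j - 4)*(j - 3)*(j + 2)*(j^2 + 4*j + 3) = (j - 4)*(j - 3)*(j + 2)*(j + 3)*(j + 1)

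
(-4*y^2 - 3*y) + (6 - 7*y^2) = -11*y^2 - 3*y + 6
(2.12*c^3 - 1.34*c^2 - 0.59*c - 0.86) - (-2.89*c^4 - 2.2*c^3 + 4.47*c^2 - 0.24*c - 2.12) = 2.89*c^4 + 4.32*c^3 - 5.81*c^2 - 0.35*c + 1.26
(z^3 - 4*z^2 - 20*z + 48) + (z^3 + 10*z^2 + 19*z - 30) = 2*z^3 + 6*z^2 - z + 18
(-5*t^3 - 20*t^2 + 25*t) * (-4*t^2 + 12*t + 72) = 20*t^5 + 20*t^4 - 700*t^3 - 1140*t^2 + 1800*t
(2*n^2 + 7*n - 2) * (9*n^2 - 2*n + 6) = 18*n^4 + 59*n^3 - 20*n^2 + 46*n - 12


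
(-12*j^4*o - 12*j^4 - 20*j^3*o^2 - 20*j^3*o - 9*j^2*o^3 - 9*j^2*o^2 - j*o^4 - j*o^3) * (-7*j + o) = 84*j^5*o + 84*j^5 + 128*j^4*o^2 + 128*j^4*o + 43*j^3*o^3 + 43*j^3*o^2 - 2*j^2*o^4 - 2*j^2*o^3 - j*o^5 - j*o^4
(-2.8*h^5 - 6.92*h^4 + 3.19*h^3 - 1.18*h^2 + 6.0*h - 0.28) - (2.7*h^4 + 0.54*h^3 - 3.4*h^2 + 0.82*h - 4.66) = -2.8*h^5 - 9.62*h^4 + 2.65*h^3 + 2.22*h^2 + 5.18*h + 4.38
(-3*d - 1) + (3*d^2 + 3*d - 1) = 3*d^2 - 2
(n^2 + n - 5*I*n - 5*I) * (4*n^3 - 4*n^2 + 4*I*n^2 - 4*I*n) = 4*n^5 - 16*I*n^4 + 16*n^3 + 16*I*n^2 - 20*n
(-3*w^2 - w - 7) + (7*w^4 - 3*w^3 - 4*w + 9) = 7*w^4 - 3*w^3 - 3*w^2 - 5*w + 2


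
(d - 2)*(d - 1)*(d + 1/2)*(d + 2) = d^4 - d^3/2 - 9*d^2/2 + 2*d + 2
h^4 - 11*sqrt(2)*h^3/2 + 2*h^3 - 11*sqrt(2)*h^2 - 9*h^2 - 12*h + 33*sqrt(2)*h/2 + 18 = (h - 1)*(h + 3)*(h - 6*sqrt(2))*(h + sqrt(2)/2)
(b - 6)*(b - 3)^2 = b^3 - 12*b^2 + 45*b - 54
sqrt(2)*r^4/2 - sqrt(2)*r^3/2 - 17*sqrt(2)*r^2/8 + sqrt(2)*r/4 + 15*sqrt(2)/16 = (r - 5/2)*(r + 3/2)*(r - sqrt(2)/2)*(sqrt(2)*r/2 + 1/2)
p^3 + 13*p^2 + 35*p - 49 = (p - 1)*(p + 7)^2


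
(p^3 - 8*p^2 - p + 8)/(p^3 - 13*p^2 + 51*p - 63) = (p^3 - 8*p^2 - p + 8)/(p^3 - 13*p^2 + 51*p - 63)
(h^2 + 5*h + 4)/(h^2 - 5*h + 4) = (h^2 + 5*h + 4)/(h^2 - 5*h + 4)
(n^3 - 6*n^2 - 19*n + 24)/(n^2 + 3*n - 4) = (n^2 - 5*n - 24)/(n + 4)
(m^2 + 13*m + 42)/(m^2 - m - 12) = (m^2 + 13*m + 42)/(m^2 - m - 12)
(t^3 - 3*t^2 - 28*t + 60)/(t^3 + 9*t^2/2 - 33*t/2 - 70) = 2*(t^2 - 8*t + 12)/(2*t^2 - t - 28)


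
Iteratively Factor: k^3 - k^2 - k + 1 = (k + 1)*(k^2 - 2*k + 1) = (k - 1)*(k + 1)*(k - 1)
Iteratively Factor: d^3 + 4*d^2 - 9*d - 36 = (d - 3)*(d^2 + 7*d + 12) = (d - 3)*(d + 3)*(d + 4)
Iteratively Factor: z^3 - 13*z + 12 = (z + 4)*(z^2 - 4*z + 3) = (z - 3)*(z + 4)*(z - 1)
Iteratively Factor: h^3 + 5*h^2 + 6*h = (h + 3)*(h^2 + 2*h) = h*(h + 3)*(h + 2)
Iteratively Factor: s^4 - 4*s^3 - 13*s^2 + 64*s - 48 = (s - 3)*(s^3 - s^2 - 16*s + 16) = (s - 3)*(s - 1)*(s^2 - 16) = (s - 3)*(s - 1)*(s + 4)*(s - 4)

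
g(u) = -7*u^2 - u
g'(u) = -14*u - 1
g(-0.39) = -0.67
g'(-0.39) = 4.46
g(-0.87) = -4.43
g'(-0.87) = 11.18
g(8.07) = -463.94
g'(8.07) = -113.98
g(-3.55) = -84.67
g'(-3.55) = 48.70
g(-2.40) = -37.92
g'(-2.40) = 32.60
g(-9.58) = -632.85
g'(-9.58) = 133.12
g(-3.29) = -72.48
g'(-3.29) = 45.06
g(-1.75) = -19.69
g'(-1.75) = 23.50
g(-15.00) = -1560.00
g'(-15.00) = 209.00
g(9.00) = -576.00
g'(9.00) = -127.00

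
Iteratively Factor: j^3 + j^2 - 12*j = (j - 3)*(j^2 + 4*j) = j*(j - 3)*(j + 4)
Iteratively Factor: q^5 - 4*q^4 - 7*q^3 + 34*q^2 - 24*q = (q - 1)*(q^4 - 3*q^3 - 10*q^2 + 24*q) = (q - 2)*(q - 1)*(q^3 - q^2 - 12*q) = (q - 4)*(q - 2)*(q - 1)*(q^2 + 3*q) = (q - 4)*(q - 2)*(q - 1)*(q + 3)*(q)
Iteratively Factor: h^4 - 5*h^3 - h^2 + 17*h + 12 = (h - 4)*(h^3 - h^2 - 5*h - 3) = (h - 4)*(h + 1)*(h^2 - 2*h - 3) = (h - 4)*(h + 1)^2*(h - 3)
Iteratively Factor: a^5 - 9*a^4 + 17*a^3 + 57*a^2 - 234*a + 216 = (a - 2)*(a^4 - 7*a^3 + 3*a^2 + 63*a - 108) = (a - 3)*(a - 2)*(a^3 - 4*a^2 - 9*a + 36) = (a - 4)*(a - 3)*(a - 2)*(a^2 - 9) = (a - 4)*(a - 3)^2*(a - 2)*(a + 3)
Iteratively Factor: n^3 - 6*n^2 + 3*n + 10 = (n - 2)*(n^2 - 4*n - 5) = (n - 2)*(n + 1)*(n - 5)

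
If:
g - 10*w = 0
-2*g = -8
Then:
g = 4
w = 2/5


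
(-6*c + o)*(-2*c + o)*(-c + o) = -12*c^3 + 20*c^2*o - 9*c*o^2 + o^3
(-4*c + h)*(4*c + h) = -16*c^2 + h^2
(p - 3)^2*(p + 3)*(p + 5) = p^4 + 2*p^3 - 24*p^2 - 18*p + 135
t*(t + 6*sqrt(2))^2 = t^3 + 12*sqrt(2)*t^2 + 72*t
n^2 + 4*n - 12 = (n - 2)*(n + 6)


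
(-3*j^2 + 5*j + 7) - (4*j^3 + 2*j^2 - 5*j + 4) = -4*j^3 - 5*j^2 + 10*j + 3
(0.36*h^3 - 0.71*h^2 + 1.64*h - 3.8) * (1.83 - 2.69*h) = -0.9684*h^4 + 2.5687*h^3 - 5.7109*h^2 + 13.2232*h - 6.954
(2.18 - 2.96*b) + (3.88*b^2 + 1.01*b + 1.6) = 3.88*b^2 - 1.95*b + 3.78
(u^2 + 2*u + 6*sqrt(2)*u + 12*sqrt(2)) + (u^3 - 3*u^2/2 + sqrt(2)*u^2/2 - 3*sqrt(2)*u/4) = u^3 - u^2/2 + sqrt(2)*u^2/2 + 2*u + 21*sqrt(2)*u/4 + 12*sqrt(2)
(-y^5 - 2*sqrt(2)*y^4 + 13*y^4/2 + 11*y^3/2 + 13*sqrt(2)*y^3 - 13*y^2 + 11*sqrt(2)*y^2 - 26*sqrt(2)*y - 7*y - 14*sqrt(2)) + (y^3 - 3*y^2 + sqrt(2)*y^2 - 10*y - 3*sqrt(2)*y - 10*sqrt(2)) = -y^5 - 2*sqrt(2)*y^4 + 13*y^4/2 + 13*y^3/2 + 13*sqrt(2)*y^3 - 16*y^2 + 12*sqrt(2)*y^2 - 29*sqrt(2)*y - 17*y - 24*sqrt(2)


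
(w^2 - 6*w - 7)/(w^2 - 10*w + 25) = (w^2 - 6*w - 7)/(w^2 - 10*w + 25)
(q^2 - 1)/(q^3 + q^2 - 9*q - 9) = (q - 1)/(q^2 - 9)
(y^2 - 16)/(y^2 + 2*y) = (y^2 - 16)/(y*(y + 2))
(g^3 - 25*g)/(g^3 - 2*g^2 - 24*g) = (25 - g^2)/(-g^2 + 2*g + 24)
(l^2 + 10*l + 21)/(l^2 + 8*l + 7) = (l + 3)/(l + 1)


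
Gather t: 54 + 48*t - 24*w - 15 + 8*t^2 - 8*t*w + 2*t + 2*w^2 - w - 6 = 8*t^2 + t*(50 - 8*w) + 2*w^2 - 25*w + 33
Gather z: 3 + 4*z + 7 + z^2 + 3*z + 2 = z^2 + 7*z + 12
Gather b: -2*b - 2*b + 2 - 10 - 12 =-4*b - 20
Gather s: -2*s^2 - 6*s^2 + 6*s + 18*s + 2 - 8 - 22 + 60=-8*s^2 + 24*s + 32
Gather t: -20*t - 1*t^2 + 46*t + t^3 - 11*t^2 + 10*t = t^3 - 12*t^2 + 36*t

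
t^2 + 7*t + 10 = (t + 2)*(t + 5)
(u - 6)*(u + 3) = u^2 - 3*u - 18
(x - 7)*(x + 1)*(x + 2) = x^3 - 4*x^2 - 19*x - 14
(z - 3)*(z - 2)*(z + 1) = z^3 - 4*z^2 + z + 6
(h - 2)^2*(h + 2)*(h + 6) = h^4 + 4*h^3 - 16*h^2 - 16*h + 48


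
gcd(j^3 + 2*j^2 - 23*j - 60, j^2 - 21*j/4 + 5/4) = j - 5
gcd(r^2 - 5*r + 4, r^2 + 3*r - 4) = r - 1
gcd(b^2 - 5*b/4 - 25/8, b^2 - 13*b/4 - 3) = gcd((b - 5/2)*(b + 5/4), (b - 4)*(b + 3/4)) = 1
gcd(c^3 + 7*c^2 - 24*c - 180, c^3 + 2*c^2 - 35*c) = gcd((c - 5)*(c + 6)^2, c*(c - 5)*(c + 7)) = c - 5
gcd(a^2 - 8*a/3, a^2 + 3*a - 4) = 1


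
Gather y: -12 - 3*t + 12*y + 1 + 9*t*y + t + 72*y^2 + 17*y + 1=-2*t + 72*y^2 + y*(9*t + 29) - 10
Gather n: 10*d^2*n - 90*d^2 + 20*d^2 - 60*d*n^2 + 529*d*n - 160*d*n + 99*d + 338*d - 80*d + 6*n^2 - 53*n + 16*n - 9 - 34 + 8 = -70*d^2 + 357*d + n^2*(6 - 60*d) + n*(10*d^2 + 369*d - 37) - 35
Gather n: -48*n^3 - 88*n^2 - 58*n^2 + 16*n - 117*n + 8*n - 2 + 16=-48*n^3 - 146*n^2 - 93*n + 14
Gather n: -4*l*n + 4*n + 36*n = n*(40 - 4*l)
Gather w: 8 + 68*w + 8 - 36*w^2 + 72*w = -36*w^2 + 140*w + 16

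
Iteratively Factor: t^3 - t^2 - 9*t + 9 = (t + 3)*(t^2 - 4*t + 3) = (t - 1)*(t + 3)*(t - 3)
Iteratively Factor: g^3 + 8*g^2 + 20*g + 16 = (g + 2)*(g^2 + 6*g + 8) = (g + 2)^2*(g + 4)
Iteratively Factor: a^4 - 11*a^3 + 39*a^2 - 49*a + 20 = (a - 5)*(a^3 - 6*a^2 + 9*a - 4) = (a - 5)*(a - 1)*(a^2 - 5*a + 4) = (a - 5)*(a - 4)*(a - 1)*(a - 1)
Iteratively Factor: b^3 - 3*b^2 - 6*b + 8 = (b + 2)*(b^2 - 5*b + 4) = (b - 1)*(b + 2)*(b - 4)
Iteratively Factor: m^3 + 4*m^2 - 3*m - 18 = (m - 2)*(m^2 + 6*m + 9) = (m - 2)*(m + 3)*(m + 3)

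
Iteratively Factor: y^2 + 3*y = (y + 3)*(y)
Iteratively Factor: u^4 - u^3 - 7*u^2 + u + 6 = (u - 1)*(u^3 - 7*u - 6) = (u - 1)*(u + 2)*(u^2 - 2*u - 3) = (u - 3)*(u - 1)*(u + 2)*(u + 1)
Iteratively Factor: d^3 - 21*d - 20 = (d + 1)*(d^2 - d - 20) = (d + 1)*(d + 4)*(d - 5)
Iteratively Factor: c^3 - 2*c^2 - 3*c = (c + 1)*(c^2 - 3*c) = (c - 3)*(c + 1)*(c)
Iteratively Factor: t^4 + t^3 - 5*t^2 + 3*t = (t + 3)*(t^3 - 2*t^2 + t) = (t - 1)*(t + 3)*(t^2 - t) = t*(t - 1)*(t + 3)*(t - 1)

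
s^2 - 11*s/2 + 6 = (s - 4)*(s - 3/2)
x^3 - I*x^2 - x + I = (x - 1)*(x + 1)*(x - I)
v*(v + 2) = v^2 + 2*v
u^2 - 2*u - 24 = (u - 6)*(u + 4)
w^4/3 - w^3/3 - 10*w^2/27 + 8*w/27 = w*(w/3 + 1/3)*(w - 4/3)*(w - 2/3)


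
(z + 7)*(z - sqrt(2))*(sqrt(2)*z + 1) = sqrt(2)*z^3 - z^2 + 7*sqrt(2)*z^2 - 7*z - sqrt(2)*z - 7*sqrt(2)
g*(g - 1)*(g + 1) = g^3 - g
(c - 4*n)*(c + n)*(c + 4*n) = c^3 + c^2*n - 16*c*n^2 - 16*n^3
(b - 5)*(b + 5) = b^2 - 25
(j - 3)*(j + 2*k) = j^2 + 2*j*k - 3*j - 6*k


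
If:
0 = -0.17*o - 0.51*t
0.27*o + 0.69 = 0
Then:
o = -2.56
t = 0.85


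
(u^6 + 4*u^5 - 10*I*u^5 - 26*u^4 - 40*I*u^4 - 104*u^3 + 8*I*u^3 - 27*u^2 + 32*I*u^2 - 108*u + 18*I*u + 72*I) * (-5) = -5*u^6 - 20*u^5 + 50*I*u^5 + 130*u^4 + 200*I*u^4 + 520*u^3 - 40*I*u^3 + 135*u^2 - 160*I*u^2 + 540*u - 90*I*u - 360*I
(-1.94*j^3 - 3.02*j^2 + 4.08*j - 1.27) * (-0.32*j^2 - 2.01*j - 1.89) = 0.6208*j^5 + 4.8658*j^4 + 8.4312*j^3 - 2.0866*j^2 - 5.1585*j + 2.4003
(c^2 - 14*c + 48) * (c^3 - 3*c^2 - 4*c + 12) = c^5 - 17*c^4 + 86*c^3 - 76*c^2 - 360*c + 576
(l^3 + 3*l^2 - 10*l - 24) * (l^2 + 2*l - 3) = l^5 + 5*l^4 - 7*l^3 - 53*l^2 - 18*l + 72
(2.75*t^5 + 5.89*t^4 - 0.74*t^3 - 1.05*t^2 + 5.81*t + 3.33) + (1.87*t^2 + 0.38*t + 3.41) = 2.75*t^5 + 5.89*t^4 - 0.74*t^3 + 0.82*t^2 + 6.19*t + 6.74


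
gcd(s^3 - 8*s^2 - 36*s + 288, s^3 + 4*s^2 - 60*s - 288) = s^2 - 2*s - 48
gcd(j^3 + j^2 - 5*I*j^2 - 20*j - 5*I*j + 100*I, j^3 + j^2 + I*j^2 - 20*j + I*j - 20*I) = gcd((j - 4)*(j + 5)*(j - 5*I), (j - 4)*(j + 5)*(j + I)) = j^2 + j - 20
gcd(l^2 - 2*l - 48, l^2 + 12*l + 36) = l + 6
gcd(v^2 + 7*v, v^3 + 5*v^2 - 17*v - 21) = v + 7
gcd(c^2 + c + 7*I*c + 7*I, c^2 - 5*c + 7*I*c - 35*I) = c + 7*I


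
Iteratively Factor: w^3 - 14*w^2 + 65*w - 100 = (w - 4)*(w^2 - 10*w + 25) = (w - 5)*(w - 4)*(w - 5)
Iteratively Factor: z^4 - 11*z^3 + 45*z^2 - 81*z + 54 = (z - 3)*(z^3 - 8*z^2 + 21*z - 18) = (z - 3)*(z - 2)*(z^2 - 6*z + 9) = (z - 3)^2*(z - 2)*(z - 3)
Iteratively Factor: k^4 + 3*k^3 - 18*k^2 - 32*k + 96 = (k - 2)*(k^3 + 5*k^2 - 8*k - 48) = (k - 3)*(k - 2)*(k^2 + 8*k + 16) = (k - 3)*(k - 2)*(k + 4)*(k + 4)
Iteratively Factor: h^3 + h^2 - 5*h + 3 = (h - 1)*(h^2 + 2*h - 3) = (h - 1)^2*(h + 3)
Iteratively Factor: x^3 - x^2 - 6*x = (x - 3)*(x^2 + 2*x) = (x - 3)*(x + 2)*(x)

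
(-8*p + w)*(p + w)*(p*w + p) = -8*p^3*w - 8*p^3 - 7*p^2*w^2 - 7*p^2*w + p*w^3 + p*w^2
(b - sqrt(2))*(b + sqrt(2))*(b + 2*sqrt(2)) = b^3 + 2*sqrt(2)*b^2 - 2*b - 4*sqrt(2)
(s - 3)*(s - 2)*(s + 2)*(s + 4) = s^4 + s^3 - 16*s^2 - 4*s + 48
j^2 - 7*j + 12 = (j - 4)*(j - 3)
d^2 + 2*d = d*(d + 2)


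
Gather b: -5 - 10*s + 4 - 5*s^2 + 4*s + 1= -5*s^2 - 6*s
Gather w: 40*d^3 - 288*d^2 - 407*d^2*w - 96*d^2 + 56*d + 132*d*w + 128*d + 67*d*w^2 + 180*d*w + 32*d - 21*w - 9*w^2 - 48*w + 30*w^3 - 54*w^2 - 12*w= 40*d^3 - 384*d^2 + 216*d + 30*w^3 + w^2*(67*d - 63) + w*(-407*d^2 + 312*d - 81)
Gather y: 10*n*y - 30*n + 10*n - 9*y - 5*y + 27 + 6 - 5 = -20*n + y*(10*n - 14) + 28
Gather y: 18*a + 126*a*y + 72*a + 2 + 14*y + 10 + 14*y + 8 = 90*a + y*(126*a + 28) + 20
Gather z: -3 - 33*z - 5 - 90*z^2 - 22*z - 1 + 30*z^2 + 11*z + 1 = -60*z^2 - 44*z - 8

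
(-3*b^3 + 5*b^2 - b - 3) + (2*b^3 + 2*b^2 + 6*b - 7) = -b^3 + 7*b^2 + 5*b - 10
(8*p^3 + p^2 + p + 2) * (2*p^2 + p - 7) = 16*p^5 + 10*p^4 - 53*p^3 - 2*p^2 - 5*p - 14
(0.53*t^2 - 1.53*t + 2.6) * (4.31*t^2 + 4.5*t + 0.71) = 2.2843*t^4 - 4.2093*t^3 + 4.6973*t^2 + 10.6137*t + 1.846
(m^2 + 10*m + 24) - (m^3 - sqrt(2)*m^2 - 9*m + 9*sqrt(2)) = -m^3 + m^2 + sqrt(2)*m^2 + 19*m - 9*sqrt(2) + 24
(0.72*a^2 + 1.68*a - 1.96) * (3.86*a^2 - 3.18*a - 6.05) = 2.7792*a^4 + 4.1952*a^3 - 17.264*a^2 - 3.9312*a + 11.858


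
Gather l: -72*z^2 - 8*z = -72*z^2 - 8*z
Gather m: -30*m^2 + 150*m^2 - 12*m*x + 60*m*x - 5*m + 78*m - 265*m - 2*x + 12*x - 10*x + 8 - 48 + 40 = 120*m^2 + m*(48*x - 192)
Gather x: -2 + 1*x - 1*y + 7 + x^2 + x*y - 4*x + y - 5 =x^2 + x*(y - 3)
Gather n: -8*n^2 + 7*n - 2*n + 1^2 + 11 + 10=-8*n^2 + 5*n + 22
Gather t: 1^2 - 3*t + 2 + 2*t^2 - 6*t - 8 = 2*t^2 - 9*t - 5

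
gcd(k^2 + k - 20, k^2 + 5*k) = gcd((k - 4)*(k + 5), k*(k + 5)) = k + 5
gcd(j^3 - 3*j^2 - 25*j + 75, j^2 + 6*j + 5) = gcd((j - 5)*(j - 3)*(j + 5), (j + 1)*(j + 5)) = j + 5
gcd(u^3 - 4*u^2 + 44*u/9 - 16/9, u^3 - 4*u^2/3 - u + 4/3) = u - 4/3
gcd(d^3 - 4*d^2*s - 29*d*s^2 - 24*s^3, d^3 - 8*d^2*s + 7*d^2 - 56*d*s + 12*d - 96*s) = -d + 8*s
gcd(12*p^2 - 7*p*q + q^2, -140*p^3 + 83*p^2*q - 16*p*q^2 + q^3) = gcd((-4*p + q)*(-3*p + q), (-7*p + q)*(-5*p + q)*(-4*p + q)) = 4*p - q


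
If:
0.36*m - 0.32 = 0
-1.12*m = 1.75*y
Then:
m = 0.89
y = -0.57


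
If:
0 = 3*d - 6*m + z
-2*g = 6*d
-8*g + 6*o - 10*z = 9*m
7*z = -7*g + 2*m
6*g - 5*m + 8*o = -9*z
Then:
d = 0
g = 0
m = 0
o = 0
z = 0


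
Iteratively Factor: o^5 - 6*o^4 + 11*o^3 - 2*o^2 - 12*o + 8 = (o - 2)*(o^4 - 4*o^3 + 3*o^2 + 4*o - 4) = (o - 2)*(o + 1)*(o^3 - 5*o^2 + 8*o - 4) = (o - 2)^2*(o + 1)*(o^2 - 3*o + 2) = (o - 2)^2*(o - 1)*(o + 1)*(o - 2)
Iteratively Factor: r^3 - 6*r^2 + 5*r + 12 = (r - 4)*(r^2 - 2*r - 3) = (r - 4)*(r + 1)*(r - 3)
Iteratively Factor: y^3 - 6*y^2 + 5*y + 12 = (y - 3)*(y^2 - 3*y - 4) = (y - 3)*(y + 1)*(y - 4)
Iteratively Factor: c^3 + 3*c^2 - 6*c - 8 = (c + 4)*(c^2 - c - 2) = (c - 2)*(c + 4)*(c + 1)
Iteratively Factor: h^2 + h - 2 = (h + 2)*(h - 1)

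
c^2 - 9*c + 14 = (c - 7)*(c - 2)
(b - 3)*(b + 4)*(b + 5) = b^3 + 6*b^2 - 7*b - 60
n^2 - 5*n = n*(n - 5)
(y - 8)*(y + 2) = y^2 - 6*y - 16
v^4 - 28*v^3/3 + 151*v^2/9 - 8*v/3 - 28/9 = (v - 7)*(v - 2)*(v - 2/3)*(v + 1/3)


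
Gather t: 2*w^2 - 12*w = 2*w^2 - 12*w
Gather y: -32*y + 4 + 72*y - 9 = 40*y - 5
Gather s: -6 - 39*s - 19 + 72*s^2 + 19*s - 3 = 72*s^2 - 20*s - 28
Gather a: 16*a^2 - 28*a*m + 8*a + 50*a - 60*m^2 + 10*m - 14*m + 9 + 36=16*a^2 + a*(58 - 28*m) - 60*m^2 - 4*m + 45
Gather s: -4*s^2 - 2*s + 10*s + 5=-4*s^2 + 8*s + 5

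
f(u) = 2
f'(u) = 0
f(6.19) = 2.00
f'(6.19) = 0.00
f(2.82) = 2.00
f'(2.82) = 0.00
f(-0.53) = 2.00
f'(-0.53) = 0.00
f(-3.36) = 2.00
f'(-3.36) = 0.00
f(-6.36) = 2.00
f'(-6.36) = 0.00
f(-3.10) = 2.00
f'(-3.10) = 0.00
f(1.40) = 2.00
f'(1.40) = 0.00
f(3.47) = 2.00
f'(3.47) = 0.00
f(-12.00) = 2.00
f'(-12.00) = 0.00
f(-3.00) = 2.00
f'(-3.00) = 0.00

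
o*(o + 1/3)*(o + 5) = o^3 + 16*o^2/3 + 5*o/3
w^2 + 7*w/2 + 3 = (w + 3/2)*(w + 2)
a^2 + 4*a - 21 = (a - 3)*(a + 7)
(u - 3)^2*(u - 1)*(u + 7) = u^4 - 34*u^2 + 96*u - 63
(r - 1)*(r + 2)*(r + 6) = r^3 + 7*r^2 + 4*r - 12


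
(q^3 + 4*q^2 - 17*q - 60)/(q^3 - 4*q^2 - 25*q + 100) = (q + 3)/(q - 5)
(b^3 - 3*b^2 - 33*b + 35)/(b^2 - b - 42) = (b^2 + 4*b - 5)/(b + 6)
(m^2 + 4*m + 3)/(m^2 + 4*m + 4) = (m^2 + 4*m + 3)/(m^2 + 4*m + 4)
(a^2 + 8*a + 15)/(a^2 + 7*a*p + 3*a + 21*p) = (a + 5)/(a + 7*p)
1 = 1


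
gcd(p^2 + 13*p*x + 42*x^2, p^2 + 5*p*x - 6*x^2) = p + 6*x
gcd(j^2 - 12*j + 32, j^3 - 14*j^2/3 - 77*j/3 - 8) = j - 8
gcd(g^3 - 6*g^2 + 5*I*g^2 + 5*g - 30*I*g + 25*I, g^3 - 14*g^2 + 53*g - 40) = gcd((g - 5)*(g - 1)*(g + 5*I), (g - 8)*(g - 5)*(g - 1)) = g^2 - 6*g + 5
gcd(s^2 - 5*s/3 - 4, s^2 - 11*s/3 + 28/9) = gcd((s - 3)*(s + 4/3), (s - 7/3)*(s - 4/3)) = 1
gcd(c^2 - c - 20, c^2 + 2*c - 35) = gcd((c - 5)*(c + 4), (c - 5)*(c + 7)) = c - 5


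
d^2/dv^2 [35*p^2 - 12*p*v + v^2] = 2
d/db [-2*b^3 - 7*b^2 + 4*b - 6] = -6*b^2 - 14*b + 4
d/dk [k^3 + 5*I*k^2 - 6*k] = 3*k^2 + 10*I*k - 6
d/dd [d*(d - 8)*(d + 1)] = 3*d^2 - 14*d - 8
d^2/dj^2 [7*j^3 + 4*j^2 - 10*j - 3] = 42*j + 8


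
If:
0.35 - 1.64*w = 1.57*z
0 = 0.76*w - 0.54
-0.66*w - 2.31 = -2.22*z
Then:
No Solution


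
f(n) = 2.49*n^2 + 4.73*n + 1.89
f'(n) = 4.98*n + 4.73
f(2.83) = 35.22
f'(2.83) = 18.82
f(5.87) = 115.45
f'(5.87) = 33.96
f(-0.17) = 1.16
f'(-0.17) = 3.88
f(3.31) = 44.83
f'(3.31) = 21.21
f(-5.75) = 57.02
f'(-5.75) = -23.90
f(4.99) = 87.49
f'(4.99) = 29.58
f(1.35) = 12.81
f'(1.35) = 11.45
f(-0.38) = 0.45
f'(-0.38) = 2.84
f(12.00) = 417.21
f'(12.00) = 64.49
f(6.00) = 119.91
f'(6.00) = 34.61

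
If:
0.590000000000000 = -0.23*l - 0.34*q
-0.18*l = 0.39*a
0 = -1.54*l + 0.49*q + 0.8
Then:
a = 0.01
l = -0.03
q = -1.72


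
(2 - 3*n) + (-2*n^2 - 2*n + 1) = -2*n^2 - 5*n + 3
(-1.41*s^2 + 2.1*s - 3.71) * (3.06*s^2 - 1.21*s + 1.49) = -4.3146*s^4 + 8.1321*s^3 - 15.9945*s^2 + 7.6181*s - 5.5279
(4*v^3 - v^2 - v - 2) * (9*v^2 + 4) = 36*v^5 - 9*v^4 + 7*v^3 - 22*v^2 - 4*v - 8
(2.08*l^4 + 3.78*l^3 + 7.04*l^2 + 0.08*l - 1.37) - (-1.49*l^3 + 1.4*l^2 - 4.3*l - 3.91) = 2.08*l^4 + 5.27*l^3 + 5.64*l^2 + 4.38*l + 2.54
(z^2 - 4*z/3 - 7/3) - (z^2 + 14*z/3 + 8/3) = -6*z - 5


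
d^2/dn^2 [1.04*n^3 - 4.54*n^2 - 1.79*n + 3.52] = 6.24*n - 9.08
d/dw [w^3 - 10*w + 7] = 3*w^2 - 10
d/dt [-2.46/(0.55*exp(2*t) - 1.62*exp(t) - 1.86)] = (2.706*exp(t) - 3.9852)*exp(t)/(-0.55*exp(2*t) + 1.62*exp(t) + 1.86)^2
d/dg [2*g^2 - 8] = 4*g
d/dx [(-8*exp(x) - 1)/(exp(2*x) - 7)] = 2*(4*exp(2*x) + exp(x) + 28)*exp(x)/(exp(4*x) - 14*exp(2*x) + 49)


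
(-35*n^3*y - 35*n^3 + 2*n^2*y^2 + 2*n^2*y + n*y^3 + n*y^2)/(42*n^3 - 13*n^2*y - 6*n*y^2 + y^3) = n*(-35*n^2*y - 35*n^2 + 2*n*y^2 + 2*n*y + y^3 + y^2)/(42*n^3 - 13*n^2*y - 6*n*y^2 + y^3)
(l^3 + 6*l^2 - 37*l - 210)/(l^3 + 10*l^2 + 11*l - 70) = (l - 6)/(l - 2)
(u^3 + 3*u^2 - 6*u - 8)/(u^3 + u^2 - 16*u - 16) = (u - 2)/(u - 4)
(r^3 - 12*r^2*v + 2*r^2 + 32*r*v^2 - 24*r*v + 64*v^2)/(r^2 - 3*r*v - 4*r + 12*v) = (r^3 - 12*r^2*v + 2*r^2 + 32*r*v^2 - 24*r*v + 64*v^2)/(r^2 - 3*r*v - 4*r + 12*v)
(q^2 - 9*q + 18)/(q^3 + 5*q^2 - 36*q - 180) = (q - 3)/(q^2 + 11*q + 30)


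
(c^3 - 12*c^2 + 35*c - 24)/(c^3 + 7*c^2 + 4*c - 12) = (c^2 - 11*c + 24)/(c^2 + 8*c + 12)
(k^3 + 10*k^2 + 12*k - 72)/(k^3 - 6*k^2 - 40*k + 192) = (k^2 + 4*k - 12)/(k^2 - 12*k + 32)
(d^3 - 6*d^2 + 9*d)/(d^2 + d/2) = 2*(d^2 - 6*d + 9)/(2*d + 1)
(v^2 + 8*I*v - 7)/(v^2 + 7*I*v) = (v + I)/v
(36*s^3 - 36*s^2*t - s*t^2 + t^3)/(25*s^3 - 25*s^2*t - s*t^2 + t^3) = (36*s^2 - t^2)/(25*s^2 - t^2)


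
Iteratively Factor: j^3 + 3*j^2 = (j)*(j^2 + 3*j) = j^2*(j + 3)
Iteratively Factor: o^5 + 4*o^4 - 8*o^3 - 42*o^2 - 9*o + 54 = (o + 3)*(o^4 + o^3 - 11*o^2 - 9*o + 18) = (o - 1)*(o + 3)*(o^3 + 2*o^2 - 9*o - 18) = (o - 1)*(o + 3)^2*(o^2 - o - 6) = (o - 3)*(o - 1)*(o + 3)^2*(o + 2)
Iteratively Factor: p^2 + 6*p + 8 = (p + 2)*(p + 4)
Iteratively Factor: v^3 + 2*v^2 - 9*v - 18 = (v + 2)*(v^2 - 9) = (v + 2)*(v + 3)*(v - 3)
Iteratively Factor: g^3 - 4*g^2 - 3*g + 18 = (g + 2)*(g^2 - 6*g + 9) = (g - 3)*(g + 2)*(g - 3)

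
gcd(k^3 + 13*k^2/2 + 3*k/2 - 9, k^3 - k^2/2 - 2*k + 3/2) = k^2 + k/2 - 3/2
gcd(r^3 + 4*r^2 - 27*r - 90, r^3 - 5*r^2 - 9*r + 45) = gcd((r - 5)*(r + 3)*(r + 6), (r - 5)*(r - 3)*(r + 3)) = r^2 - 2*r - 15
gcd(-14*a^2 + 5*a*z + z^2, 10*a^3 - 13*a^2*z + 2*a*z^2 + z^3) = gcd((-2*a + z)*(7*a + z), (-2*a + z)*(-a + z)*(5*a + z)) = -2*a + z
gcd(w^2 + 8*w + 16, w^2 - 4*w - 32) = w + 4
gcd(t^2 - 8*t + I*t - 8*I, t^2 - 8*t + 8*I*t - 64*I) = t - 8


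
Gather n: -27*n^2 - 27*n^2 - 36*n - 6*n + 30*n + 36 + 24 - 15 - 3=-54*n^2 - 12*n + 42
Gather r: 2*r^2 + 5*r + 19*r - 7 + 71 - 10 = 2*r^2 + 24*r + 54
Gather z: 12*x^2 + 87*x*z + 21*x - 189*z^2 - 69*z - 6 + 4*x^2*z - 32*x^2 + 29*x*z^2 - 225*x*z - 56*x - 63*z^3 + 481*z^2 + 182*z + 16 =-20*x^2 - 35*x - 63*z^3 + z^2*(29*x + 292) + z*(4*x^2 - 138*x + 113) + 10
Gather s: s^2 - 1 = s^2 - 1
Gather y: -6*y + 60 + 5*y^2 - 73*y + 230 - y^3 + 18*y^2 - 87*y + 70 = -y^3 + 23*y^2 - 166*y + 360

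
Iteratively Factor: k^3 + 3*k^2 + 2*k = (k + 1)*(k^2 + 2*k) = (k + 1)*(k + 2)*(k)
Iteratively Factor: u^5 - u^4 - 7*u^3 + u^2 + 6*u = (u - 1)*(u^4 - 7*u^2 - 6*u) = (u - 3)*(u - 1)*(u^3 + 3*u^2 + 2*u) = (u - 3)*(u - 1)*(u + 2)*(u^2 + u) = u*(u - 3)*(u - 1)*(u + 2)*(u + 1)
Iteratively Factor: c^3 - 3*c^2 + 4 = (c - 2)*(c^2 - c - 2) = (c - 2)*(c + 1)*(c - 2)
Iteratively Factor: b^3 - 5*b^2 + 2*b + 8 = (b + 1)*(b^2 - 6*b + 8) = (b - 4)*(b + 1)*(b - 2)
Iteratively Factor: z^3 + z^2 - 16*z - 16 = (z - 4)*(z^2 + 5*z + 4) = (z - 4)*(z + 1)*(z + 4)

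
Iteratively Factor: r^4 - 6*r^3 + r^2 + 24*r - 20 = (r + 2)*(r^3 - 8*r^2 + 17*r - 10) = (r - 1)*(r + 2)*(r^2 - 7*r + 10) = (r - 2)*(r - 1)*(r + 2)*(r - 5)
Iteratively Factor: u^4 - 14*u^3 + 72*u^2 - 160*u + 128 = (u - 4)*(u^3 - 10*u^2 + 32*u - 32) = (u - 4)^2*(u^2 - 6*u + 8) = (u - 4)^3*(u - 2)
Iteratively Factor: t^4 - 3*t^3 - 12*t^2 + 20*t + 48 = (t + 2)*(t^3 - 5*t^2 - 2*t + 24) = (t - 4)*(t + 2)*(t^2 - t - 6) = (t - 4)*(t - 3)*(t + 2)*(t + 2)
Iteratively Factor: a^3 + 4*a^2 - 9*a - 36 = (a - 3)*(a^2 + 7*a + 12) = (a - 3)*(a + 3)*(a + 4)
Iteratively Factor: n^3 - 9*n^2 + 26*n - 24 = (n - 2)*(n^2 - 7*n + 12) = (n - 3)*(n - 2)*(n - 4)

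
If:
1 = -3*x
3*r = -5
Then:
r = -5/3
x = -1/3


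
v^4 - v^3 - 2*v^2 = v^2*(v - 2)*(v + 1)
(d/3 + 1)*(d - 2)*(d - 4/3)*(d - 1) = d^4/3 - 4*d^3/9 - 7*d^2/3 + 46*d/9 - 8/3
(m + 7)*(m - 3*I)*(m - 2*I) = m^3 + 7*m^2 - 5*I*m^2 - 6*m - 35*I*m - 42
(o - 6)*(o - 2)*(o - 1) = o^3 - 9*o^2 + 20*o - 12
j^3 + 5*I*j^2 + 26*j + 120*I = (j - 5*I)*(j + 4*I)*(j + 6*I)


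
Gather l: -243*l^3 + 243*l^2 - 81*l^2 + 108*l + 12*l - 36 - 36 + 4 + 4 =-243*l^3 + 162*l^2 + 120*l - 64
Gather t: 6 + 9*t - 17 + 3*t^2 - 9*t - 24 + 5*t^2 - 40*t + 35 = 8*t^2 - 40*t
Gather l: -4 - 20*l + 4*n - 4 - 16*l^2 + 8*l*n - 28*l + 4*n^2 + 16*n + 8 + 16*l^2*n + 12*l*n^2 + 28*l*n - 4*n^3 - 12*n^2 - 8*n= l^2*(16*n - 16) + l*(12*n^2 + 36*n - 48) - 4*n^3 - 8*n^2 + 12*n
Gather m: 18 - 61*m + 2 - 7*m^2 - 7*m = -7*m^2 - 68*m + 20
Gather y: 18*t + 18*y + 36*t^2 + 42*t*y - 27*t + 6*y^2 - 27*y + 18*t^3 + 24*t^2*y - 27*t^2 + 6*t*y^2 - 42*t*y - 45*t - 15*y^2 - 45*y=18*t^3 + 9*t^2 - 54*t + y^2*(6*t - 9) + y*(24*t^2 - 54)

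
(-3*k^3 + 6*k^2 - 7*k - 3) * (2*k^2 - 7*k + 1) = -6*k^5 + 33*k^4 - 59*k^3 + 49*k^2 + 14*k - 3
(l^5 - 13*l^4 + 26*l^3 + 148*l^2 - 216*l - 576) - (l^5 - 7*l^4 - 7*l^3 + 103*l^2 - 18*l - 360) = -6*l^4 + 33*l^3 + 45*l^2 - 198*l - 216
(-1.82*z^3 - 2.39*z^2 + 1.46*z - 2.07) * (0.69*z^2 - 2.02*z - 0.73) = -1.2558*z^5 + 2.0273*z^4 + 7.1638*z^3 - 2.6328*z^2 + 3.1156*z + 1.5111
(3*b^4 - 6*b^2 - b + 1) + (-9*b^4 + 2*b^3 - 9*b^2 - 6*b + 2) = -6*b^4 + 2*b^3 - 15*b^2 - 7*b + 3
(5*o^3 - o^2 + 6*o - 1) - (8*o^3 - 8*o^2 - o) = -3*o^3 + 7*o^2 + 7*o - 1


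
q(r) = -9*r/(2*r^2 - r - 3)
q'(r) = -9*r*(1 - 4*r)/(2*r^2 - r - 3)^2 - 9/(2*r^2 - r - 3)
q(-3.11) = 1.44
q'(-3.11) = 0.53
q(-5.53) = 0.78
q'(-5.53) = 0.14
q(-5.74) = 0.75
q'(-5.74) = 0.13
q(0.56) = 1.72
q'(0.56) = 3.80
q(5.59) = -0.93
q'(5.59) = 0.20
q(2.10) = -5.08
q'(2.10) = 7.69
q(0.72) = 2.42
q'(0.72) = 5.05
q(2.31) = -3.88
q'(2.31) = 4.28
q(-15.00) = 0.29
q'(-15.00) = 0.02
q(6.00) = -0.86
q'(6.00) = 0.17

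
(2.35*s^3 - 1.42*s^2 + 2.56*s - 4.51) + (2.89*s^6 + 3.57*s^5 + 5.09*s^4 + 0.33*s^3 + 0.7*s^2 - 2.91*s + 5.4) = 2.89*s^6 + 3.57*s^5 + 5.09*s^4 + 2.68*s^3 - 0.72*s^2 - 0.35*s + 0.890000000000001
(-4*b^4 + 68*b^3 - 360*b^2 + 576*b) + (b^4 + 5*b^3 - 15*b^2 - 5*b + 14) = -3*b^4 + 73*b^3 - 375*b^2 + 571*b + 14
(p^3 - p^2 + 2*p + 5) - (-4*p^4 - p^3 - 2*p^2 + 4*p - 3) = 4*p^4 + 2*p^3 + p^2 - 2*p + 8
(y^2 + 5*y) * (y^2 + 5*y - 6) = y^4 + 10*y^3 + 19*y^2 - 30*y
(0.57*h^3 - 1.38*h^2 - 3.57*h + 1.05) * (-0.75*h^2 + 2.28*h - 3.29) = -0.4275*h^5 + 2.3346*h^4 - 2.3442*h^3 - 4.3869*h^2 + 14.1393*h - 3.4545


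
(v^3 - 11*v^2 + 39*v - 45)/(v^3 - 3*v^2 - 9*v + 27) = (v - 5)/(v + 3)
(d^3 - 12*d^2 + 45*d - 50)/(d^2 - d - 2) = (d^2 - 10*d + 25)/(d + 1)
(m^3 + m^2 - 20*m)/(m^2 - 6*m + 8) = m*(m + 5)/(m - 2)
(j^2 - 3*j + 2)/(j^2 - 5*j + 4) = (j - 2)/(j - 4)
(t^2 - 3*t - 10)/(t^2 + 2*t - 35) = (t + 2)/(t + 7)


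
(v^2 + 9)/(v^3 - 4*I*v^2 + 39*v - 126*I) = (v + 3*I)/(v^2 - I*v + 42)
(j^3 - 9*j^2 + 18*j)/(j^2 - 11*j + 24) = j*(j - 6)/(j - 8)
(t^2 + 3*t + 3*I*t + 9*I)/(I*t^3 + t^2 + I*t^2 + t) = (-I*t^2 + 3*t*(1 - I) + 9)/(t*(t^2 + t*(1 - I) - I))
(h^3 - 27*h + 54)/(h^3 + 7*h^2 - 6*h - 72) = (h - 3)/(h + 4)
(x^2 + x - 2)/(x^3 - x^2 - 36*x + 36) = (x + 2)/(x^2 - 36)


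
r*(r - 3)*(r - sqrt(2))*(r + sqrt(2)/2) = r^4 - 3*r^3 - sqrt(2)*r^3/2 - r^2 + 3*sqrt(2)*r^2/2 + 3*r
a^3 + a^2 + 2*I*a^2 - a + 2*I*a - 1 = (a + 1)*(a + I)^2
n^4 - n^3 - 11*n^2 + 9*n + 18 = (n - 3)*(n - 2)*(n + 1)*(n + 3)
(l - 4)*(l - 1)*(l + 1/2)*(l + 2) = l^4 - 5*l^3/2 - 15*l^2/2 + 5*l + 4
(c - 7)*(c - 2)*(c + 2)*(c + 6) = c^4 - c^3 - 46*c^2 + 4*c + 168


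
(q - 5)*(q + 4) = q^2 - q - 20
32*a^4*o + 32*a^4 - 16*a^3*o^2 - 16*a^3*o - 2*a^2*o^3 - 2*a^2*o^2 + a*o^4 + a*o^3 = (-4*a + o)*(-2*a + o)*(4*a + o)*(a*o + a)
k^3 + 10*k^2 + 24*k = k*(k + 4)*(k + 6)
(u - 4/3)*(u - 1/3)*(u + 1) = u^3 - 2*u^2/3 - 11*u/9 + 4/9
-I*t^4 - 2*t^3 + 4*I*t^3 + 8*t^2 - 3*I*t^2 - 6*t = t*(t - 3)*(t - 2*I)*(-I*t + I)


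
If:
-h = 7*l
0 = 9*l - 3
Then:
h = -7/3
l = 1/3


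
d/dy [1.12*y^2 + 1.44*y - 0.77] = 2.24*y + 1.44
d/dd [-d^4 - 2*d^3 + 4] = d^2*(-4*d - 6)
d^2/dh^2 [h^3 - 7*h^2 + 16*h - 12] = 6*h - 14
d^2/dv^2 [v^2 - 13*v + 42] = 2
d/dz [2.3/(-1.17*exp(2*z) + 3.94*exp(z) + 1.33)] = (5.382*exp(z) - 9.062)*exp(z)/(-1.17*exp(2*z) + 3.94*exp(z) + 1.33)^2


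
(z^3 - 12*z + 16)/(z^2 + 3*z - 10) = (z^2 + 2*z - 8)/(z + 5)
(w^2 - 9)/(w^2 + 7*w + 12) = (w - 3)/(w + 4)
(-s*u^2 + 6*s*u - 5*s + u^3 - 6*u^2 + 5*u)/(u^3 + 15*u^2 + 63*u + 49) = (-s*u^2 + 6*s*u - 5*s + u^3 - 6*u^2 + 5*u)/(u^3 + 15*u^2 + 63*u + 49)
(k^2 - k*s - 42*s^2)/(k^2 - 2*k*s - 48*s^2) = (-k + 7*s)/(-k + 8*s)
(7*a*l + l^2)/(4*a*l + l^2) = (7*a + l)/(4*a + l)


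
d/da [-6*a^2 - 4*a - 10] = -12*a - 4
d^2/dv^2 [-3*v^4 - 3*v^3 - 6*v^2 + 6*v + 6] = -36*v^2 - 18*v - 12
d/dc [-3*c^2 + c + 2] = 1 - 6*c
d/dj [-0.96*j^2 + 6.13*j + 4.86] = 6.13 - 1.92*j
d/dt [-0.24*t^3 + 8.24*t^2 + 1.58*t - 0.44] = -0.72*t^2 + 16.48*t + 1.58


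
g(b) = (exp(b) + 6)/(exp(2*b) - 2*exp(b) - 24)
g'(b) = (exp(b) + 6)*(-2*exp(2*b) + 2*exp(b))/(exp(2*b) - 2*exp(b) - 24)^2 + exp(b)/(exp(2*b) - 2*exp(b) - 24)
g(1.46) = -0.73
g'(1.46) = -1.79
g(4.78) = 0.01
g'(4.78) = -0.01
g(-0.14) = -0.27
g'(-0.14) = -0.03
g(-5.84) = -0.25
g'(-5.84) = -0.00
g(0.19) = -0.29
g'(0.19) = -0.05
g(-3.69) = -0.25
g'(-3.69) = -0.00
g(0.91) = -0.37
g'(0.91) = -0.23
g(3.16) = 0.06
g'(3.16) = -0.09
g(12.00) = 0.00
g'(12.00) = 0.00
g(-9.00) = -0.25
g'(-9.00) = 0.00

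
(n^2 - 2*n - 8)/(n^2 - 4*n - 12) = (n - 4)/(n - 6)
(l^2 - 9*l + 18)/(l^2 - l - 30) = (l - 3)/(l + 5)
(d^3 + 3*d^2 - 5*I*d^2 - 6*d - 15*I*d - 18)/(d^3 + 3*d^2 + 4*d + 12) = (d - 3*I)/(d + 2*I)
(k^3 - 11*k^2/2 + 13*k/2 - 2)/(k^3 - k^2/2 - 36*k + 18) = (k^2 - 5*k + 4)/(k^2 - 36)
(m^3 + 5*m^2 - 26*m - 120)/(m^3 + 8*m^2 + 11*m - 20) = (m^2 + m - 30)/(m^2 + 4*m - 5)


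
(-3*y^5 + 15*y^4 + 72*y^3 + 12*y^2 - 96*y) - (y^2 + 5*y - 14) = -3*y^5 + 15*y^4 + 72*y^3 + 11*y^2 - 101*y + 14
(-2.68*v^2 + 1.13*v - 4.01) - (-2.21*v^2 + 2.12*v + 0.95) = -0.47*v^2 - 0.99*v - 4.96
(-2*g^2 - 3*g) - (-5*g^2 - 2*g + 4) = 3*g^2 - g - 4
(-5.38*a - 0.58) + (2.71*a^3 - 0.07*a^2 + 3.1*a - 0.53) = 2.71*a^3 - 0.07*a^2 - 2.28*a - 1.11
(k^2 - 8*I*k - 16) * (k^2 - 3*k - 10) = k^4 - 3*k^3 - 8*I*k^3 - 26*k^2 + 24*I*k^2 + 48*k + 80*I*k + 160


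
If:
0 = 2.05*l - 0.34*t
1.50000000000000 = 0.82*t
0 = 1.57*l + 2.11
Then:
No Solution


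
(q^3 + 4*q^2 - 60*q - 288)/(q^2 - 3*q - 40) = (q^2 + 12*q + 36)/(q + 5)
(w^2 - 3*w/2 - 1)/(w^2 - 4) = (w + 1/2)/(w + 2)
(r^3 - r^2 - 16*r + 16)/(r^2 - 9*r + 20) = (r^2 + 3*r - 4)/(r - 5)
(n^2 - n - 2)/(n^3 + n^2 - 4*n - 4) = 1/(n + 2)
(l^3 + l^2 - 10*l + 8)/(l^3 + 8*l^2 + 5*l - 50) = (l^2 + 3*l - 4)/(l^2 + 10*l + 25)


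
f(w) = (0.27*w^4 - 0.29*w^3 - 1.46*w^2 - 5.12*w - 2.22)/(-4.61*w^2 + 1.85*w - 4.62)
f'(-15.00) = 1.79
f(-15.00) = -13.46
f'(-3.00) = 0.32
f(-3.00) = -0.57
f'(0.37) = 1.05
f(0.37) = 0.95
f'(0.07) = 1.33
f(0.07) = 0.57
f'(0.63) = 0.47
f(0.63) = 1.15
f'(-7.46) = 0.89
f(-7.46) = -3.31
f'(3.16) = -0.45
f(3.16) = 0.34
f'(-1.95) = 0.17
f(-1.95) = -0.32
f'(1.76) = -0.41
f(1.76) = 0.94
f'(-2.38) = 0.23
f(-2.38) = -0.41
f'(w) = (9.22*w - 1.85)*(0.27*w^4 - 0.29*w^3 - 1.46*w^2 - 5.12*w - 2.22)/(-4.61*w^2 + 1.85*w - 4.62)^2 + (1.08*w^3 - 0.87*w^2 - 2.92*w - 5.12)/(-4.61*w^2 + 1.85*w - 4.62)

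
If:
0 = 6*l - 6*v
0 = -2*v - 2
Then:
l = -1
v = -1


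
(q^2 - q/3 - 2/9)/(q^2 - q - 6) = (-q^2 + q/3 + 2/9)/(-q^2 + q + 6)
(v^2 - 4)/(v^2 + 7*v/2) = 2*(v^2 - 4)/(v*(2*v + 7))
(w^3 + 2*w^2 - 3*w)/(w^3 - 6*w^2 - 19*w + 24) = w/(w - 8)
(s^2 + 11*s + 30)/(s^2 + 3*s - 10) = (s + 6)/(s - 2)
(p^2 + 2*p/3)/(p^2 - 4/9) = 3*p/(3*p - 2)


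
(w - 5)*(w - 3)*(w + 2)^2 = w^4 - 4*w^3 - 13*w^2 + 28*w + 60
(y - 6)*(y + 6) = y^2 - 36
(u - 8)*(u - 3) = u^2 - 11*u + 24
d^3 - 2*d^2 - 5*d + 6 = (d - 3)*(d - 1)*(d + 2)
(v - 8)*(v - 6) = v^2 - 14*v + 48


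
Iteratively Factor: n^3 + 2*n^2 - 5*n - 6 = (n + 3)*(n^2 - n - 2) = (n + 1)*(n + 3)*(n - 2)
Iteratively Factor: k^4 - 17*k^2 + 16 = (k + 1)*(k^3 - k^2 - 16*k + 16) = (k + 1)*(k + 4)*(k^2 - 5*k + 4) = (k - 4)*(k + 1)*(k + 4)*(k - 1)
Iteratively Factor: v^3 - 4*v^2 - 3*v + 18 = (v + 2)*(v^2 - 6*v + 9) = (v - 3)*(v + 2)*(v - 3)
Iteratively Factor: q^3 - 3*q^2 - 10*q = (q - 5)*(q^2 + 2*q) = (q - 5)*(q + 2)*(q)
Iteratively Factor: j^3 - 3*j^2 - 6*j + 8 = (j - 4)*(j^2 + j - 2) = (j - 4)*(j + 2)*(j - 1)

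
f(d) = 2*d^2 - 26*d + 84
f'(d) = 4*d - 26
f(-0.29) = 91.71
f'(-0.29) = -27.16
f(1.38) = 51.93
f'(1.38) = -20.48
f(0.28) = 76.88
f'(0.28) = -24.88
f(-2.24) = 152.28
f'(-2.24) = -34.96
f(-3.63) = 204.73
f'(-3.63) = -40.52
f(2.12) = 37.87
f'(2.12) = -17.52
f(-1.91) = 140.96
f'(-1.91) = -33.64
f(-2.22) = 151.58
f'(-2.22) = -34.88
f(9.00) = 12.00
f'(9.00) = 10.00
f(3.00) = 24.00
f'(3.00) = -14.00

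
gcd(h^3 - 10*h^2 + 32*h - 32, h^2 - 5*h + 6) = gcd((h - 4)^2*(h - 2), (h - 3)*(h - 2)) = h - 2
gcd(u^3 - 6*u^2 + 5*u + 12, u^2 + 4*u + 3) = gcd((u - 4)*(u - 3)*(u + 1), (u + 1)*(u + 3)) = u + 1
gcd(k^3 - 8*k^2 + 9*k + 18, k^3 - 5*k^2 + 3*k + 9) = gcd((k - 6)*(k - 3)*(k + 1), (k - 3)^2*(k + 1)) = k^2 - 2*k - 3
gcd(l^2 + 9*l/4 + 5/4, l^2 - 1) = l + 1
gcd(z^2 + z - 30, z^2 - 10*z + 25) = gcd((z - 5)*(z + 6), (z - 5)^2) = z - 5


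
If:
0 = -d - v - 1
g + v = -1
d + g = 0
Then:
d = 0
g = 0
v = -1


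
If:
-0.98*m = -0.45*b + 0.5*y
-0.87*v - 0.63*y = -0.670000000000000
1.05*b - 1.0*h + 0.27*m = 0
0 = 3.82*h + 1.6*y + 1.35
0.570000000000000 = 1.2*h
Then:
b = 0.17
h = 0.48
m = 1.09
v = 2.20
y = -1.98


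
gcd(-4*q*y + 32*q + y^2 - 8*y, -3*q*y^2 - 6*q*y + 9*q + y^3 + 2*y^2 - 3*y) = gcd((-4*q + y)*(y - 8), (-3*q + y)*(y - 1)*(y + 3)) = 1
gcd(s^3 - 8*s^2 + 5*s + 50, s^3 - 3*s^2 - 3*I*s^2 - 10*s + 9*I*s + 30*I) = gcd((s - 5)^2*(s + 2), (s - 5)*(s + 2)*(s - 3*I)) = s^2 - 3*s - 10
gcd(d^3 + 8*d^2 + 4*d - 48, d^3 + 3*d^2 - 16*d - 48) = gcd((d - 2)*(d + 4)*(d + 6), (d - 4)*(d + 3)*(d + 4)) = d + 4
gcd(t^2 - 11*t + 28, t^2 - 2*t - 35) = t - 7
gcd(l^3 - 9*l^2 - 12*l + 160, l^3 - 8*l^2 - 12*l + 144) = l + 4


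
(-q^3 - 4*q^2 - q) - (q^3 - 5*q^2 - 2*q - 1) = -2*q^3 + q^2 + q + 1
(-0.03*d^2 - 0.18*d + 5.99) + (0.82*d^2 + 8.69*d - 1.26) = 0.79*d^2 + 8.51*d + 4.73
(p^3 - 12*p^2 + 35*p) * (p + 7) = p^4 - 5*p^3 - 49*p^2 + 245*p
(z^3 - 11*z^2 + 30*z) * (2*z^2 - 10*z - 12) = 2*z^5 - 32*z^4 + 158*z^3 - 168*z^2 - 360*z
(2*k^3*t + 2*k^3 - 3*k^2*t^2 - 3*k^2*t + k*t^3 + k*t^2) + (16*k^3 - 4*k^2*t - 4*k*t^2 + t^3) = 2*k^3*t + 18*k^3 - 3*k^2*t^2 - 7*k^2*t + k*t^3 - 3*k*t^2 + t^3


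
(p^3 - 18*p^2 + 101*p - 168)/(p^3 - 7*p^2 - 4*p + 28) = (p^2 - 11*p + 24)/(p^2 - 4)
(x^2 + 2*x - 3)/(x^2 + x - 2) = (x + 3)/(x + 2)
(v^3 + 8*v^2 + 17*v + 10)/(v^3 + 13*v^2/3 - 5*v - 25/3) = 3*(v + 2)/(3*v - 5)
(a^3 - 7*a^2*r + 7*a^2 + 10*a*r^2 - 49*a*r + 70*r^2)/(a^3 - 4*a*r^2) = (a^2 - 5*a*r + 7*a - 35*r)/(a*(a + 2*r))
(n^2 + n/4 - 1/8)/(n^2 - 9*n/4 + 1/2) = (n + 1/2)/(n - 2)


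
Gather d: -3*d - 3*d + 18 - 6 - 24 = -6*d - 12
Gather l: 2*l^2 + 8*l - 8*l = 2*l^2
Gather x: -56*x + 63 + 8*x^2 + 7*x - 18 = 8*x^2 - 49*x + 45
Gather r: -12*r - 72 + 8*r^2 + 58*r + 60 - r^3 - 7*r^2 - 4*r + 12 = -r^3 + r^2 + 42*r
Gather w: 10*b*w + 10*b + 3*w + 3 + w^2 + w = 10*b + w^2 + w*(10*b + 4) + 3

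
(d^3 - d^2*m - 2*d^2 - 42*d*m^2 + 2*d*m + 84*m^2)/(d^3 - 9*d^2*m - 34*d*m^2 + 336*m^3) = (d - 2)/(d - 8*m)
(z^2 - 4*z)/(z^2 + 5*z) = (z - 4)/(z + 5)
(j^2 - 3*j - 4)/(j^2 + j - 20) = (j + 1)/(j + 5)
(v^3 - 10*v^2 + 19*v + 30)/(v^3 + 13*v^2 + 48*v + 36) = (v^2 - 11*v + 30)/(v^2 + 12*v + 36)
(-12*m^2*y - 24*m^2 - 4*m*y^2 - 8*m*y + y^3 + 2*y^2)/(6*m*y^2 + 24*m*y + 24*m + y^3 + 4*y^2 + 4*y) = (-12*m^2 - 4*m*y + y^2)/(6*m*y + 12*m + y^2 + 2*y)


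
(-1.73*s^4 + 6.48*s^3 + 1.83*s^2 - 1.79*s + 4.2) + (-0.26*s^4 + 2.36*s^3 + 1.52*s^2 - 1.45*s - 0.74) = -1.99*s^4 + 8.84*s^3 + 3.35*s^2 - 3.24*s + 3.46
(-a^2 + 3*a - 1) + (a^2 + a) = 4*a - 1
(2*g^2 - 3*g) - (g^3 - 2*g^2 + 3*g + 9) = -g^3 + 4*g^2 - 6*g - 9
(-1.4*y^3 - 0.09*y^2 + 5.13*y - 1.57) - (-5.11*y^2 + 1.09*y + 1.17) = -1.4*y^3 + 5.02*y^2 + 4.04*y - 2.74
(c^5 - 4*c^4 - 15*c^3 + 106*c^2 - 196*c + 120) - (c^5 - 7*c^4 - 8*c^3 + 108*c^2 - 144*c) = 3*c^4 - 7*c^3 - 2*c^2 - 52*c + 120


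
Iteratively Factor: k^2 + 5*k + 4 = (k + 1)*(k + 4)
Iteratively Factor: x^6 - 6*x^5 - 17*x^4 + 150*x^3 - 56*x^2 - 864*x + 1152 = (x - 4)*(x^5 - 2*x^4 - 25*x^3 + 50*x^2 + 144*x - 288) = (x - 4)*(x + 3)*(x^4 - 5*x^3 - 10*x^2 + 80*x - 96) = (x - 4)*(x - 3)*(x + 3)*(x^3 - 2*x^2 - 16*x + 32) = (x - 4)^2*(x - 3)*(x + 3)*(x^2 + 2*x - 8) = (x - 4)^2*(x - 3)*(x - 2)*(x + 3)*(x + 4)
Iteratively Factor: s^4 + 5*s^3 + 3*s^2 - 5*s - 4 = (s + 1)*(s^3 + 4*s^2 - s - 4) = (s + 1)^2*(s^2 + 3*s - 4) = (s - 1)*(s + 1)^2*(s + 4)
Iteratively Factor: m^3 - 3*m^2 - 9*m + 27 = (m - 3)*(m^2 - 9) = (m - 3)*(m + 3)*(m - 3)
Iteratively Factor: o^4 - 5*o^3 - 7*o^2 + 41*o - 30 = (o - 2)*(o^3 - 3*o^2 - 13*o + 15) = (o - 5)*(o - 2)*(o^2 + 2*o - 3) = (o - 5)*(o - 2)*(o - 1)*(o + 3)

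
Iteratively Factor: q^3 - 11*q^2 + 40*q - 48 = (q - 4)*(q^2 - 7*q + 12) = (q - 4)*(q - 3)*(q - 4)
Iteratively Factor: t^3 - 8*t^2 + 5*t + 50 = (t + 2)*(t^2 - 10*t + 25) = (t - 5)*(t + 2)*(t - 5)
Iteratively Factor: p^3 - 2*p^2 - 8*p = (p + 2)*(p^2 - 4*p) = (p - 4)*(p + 2)*(p)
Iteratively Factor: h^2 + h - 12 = (h - 3)*(h + 4)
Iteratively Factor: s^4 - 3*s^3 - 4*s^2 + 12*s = (s + 2)*(s^3 - 5*s^2 + 6*s) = s*(s + 2)*(s^2 - 5*s + 6) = s*(s - 2)*(s + 2)*(s - 3)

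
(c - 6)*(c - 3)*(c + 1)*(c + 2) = c^4 - 6*c^3 - 7*c^2 + 36*c + 36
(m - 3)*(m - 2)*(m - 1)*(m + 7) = m^4 + m^3 - 31*m^2 + 71*m - 42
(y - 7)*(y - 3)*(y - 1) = y^3 - 11*y^2 + 31*y - 21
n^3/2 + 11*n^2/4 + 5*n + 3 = (n/2 + 1)*(n + 3/2)*(n + 2)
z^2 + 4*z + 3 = (z + 1)*(z + 3)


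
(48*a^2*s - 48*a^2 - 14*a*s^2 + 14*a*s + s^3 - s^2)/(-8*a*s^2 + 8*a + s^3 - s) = (-6*a + s)/(s + 1)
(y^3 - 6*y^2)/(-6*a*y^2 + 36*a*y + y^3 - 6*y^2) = y/(-6*a + y)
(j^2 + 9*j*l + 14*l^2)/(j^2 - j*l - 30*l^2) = (j^2 + 9*j*l + 14*l^2)/(j^2 - j*l - 30*l^2)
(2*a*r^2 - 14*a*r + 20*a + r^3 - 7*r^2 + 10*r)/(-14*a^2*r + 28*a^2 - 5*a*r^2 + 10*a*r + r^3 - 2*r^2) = (r - 5)/(-7*a + r)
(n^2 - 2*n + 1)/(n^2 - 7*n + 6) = (n - 1)/(n - 6)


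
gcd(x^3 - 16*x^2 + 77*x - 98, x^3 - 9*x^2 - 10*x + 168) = x - 7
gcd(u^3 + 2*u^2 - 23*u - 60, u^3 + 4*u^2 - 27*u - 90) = u^2 - 2*u - 15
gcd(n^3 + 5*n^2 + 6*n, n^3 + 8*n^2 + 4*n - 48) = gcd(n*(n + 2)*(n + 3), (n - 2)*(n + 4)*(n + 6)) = 1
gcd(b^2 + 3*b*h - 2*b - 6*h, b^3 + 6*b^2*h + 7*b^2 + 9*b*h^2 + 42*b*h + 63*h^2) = b + 3*h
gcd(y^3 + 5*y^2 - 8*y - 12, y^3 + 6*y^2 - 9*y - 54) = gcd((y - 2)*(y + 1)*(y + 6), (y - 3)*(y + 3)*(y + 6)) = y + 6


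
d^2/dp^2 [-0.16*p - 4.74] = 0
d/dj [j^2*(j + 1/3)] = j*(9*j + 2)/3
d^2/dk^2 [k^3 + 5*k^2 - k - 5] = 6*k + 10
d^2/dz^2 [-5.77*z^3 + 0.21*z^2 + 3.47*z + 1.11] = 0.42 - 34.62*z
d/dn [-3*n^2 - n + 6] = -6*n - 1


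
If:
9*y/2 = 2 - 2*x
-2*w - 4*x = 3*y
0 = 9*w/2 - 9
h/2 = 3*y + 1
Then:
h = 10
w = 2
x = -2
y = 4/3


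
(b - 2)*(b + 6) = b^2 + 4*b - 12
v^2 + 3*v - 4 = (v - 1)*(v + 4)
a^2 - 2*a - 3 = (a - 3)*(a + 1)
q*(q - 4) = q^2 - 4*q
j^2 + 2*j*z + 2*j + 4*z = (j + 2)*(j + 2*z)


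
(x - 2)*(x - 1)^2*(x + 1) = x^4 - 3*x^3 + x^2 + 3*x - 2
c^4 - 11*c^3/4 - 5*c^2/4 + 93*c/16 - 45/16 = (c - 5/2)*(c - 1)*(c - 3/4)*(c + 3/2)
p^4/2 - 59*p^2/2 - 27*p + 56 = (p/2 + 1)*(p - 8)*(p - 1)*(p + 7)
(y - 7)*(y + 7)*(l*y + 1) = l*y^3 - 49*l*y + y^2 - 49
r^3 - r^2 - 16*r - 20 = (r - 5)*(r + 2)^2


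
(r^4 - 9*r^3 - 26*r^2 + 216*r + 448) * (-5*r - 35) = -5*r^5 + 10*r^4 + 445*r^3 - 170*r^2 - 9800*r - 15680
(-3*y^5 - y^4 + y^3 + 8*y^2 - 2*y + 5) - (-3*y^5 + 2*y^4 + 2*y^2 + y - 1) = -3*y^4 + y^3 + 6*y^2 - 3*y + 6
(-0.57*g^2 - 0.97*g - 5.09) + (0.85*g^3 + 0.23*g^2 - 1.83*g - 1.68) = 0.85*g^3 - 0.34*g^2 - 2.8*g - 6.77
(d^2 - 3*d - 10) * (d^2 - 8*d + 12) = d^4 - 11*d^3 + 26*d^2 + 44*d - 120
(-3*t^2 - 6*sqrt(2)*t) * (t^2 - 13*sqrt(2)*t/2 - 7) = -3*t^4 + 27*sqrt(2)*t^3/2 + 99*t^2 + 42*sqrt(2)*t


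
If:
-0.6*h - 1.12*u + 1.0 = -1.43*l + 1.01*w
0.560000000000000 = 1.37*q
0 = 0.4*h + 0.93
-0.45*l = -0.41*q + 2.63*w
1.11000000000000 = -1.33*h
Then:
No Solution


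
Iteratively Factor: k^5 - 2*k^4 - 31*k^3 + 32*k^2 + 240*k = (k)*(k^4 - 2*k^3 - 31*k^2 + 32*k + 240) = k*(k + 4)*(k^3 - 6*k^2 - 7*k + 60) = k*(k - 4)*(k + 4)*(k^2 - 2*k - 15) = k*(k - 5)*(k - 4)*(k + 4)*(k + 3)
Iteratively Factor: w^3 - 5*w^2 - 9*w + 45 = (w - 5)*(w^2 - 9) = (w - 5)*(w + 3)*(w - 3)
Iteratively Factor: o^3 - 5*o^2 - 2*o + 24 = (o - 3)*(o^2 - 2*o - 8) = (o - 3)*(o + 2)*(o - 4)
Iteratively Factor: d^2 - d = (d)*(d - 1)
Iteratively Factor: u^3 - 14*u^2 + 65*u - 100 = (u - 5)*(u^2 - 9*u + 20) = (u - 5)^2*(u - 4)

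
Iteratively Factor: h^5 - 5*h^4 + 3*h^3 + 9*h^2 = (h - 3)*(h^4 - 2*h^3 - 3*h^2) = h*(h - 3)*(h^3 - 2*h^2 - 3*h) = h^2*(h - 3)*(h^2 - 2*h - 3) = h^2*(h - 3)*(h + 1)*(h - 3)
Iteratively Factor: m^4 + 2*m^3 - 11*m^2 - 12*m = (m)*(m^3 + 2*m^2 - 11*m - 12) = m*(m - 3)*(m^2 + 5*m + 4) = m*(m - 3)*(m + 1)*(m + 4)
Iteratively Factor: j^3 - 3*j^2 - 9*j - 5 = (j + 1)*(j^2 - 4*j - 5) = (j - 5)*(j + 1)*(j + 1)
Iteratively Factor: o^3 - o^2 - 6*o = (o + 2)*(o^2 - 3*o) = o*(o + 2)*(o - 3)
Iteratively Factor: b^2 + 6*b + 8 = (b + 4)*(b + 2)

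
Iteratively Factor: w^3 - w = (w + 1)*(w^2 - w) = w*(w + 1)*(w - 1)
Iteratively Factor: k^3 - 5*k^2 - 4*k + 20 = (k + 2)*(k^2 - 7*k + 10) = (k - 5)*(k + 2)*(k - 2)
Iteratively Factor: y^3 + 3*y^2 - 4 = (y + 2)*(y^2 + y - 2) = (y + 2)^2*(y - 1)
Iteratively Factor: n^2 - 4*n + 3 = (n - 1)*(n - 3)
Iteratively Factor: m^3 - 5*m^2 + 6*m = (m)*(m^2 - 5*m + 6) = m*(m - 2)*(m - 3)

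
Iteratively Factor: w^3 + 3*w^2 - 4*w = (w)*(w^2 + 3*w - 4) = w*(w - 1)*(w + 4)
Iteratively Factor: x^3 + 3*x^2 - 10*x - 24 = (x + 4)*(x^2 - x - 6) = (x - 3)*(x + 4)*(x + 2)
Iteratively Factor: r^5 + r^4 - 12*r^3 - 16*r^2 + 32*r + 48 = (r + 2)*(r^4 - r^3 - 10*r^2 + 4*r + 24) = (r + 2)^2*(r^3 - 3*r^2 - 4*r + 12) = (r - 2)*(r + 2)^2*(r^2 - r - 6) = (r - 2)*(r + 2)^3*(r - 3)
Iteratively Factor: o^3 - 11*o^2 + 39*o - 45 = (o - 5)*(o^2 - 6*o + 9) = (o - 5)*(o - 3)*(o - 3)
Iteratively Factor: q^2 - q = (q)*(q - 1)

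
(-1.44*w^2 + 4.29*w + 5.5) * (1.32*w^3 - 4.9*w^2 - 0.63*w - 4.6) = -1.9008*w^5 + 12.7188*w^4 - 12.8538*w^3 - 23.0287*w^2 - 23.199*w - 25.3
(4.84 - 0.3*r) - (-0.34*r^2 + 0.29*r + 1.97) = 0.34*r^2 - 0.59*r + 2.87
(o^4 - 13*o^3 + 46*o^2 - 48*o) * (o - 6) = o^5 - 19*o^4 + 124*o^3 - 324*o^2 + 288*o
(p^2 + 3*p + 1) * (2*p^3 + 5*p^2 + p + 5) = 2*p^5 + 11*p^4 + 18*p^3 + 13*p^2 + 16*p + 5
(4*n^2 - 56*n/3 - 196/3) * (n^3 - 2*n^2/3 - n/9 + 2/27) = 4*n^5 - 64*n^4/3 - 160*n^3/3 + 1240*n^2/27 + 476*n/81 - 392/81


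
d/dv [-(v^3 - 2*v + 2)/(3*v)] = 2*(1 - v^3)/(3*v^2)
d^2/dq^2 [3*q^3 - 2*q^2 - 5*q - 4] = 18*q - 4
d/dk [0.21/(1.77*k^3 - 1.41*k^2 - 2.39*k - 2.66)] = (-1.1151*k^2 + 0.5922*k + 0.5019)/(-1.77*k^3 + 1.41*k^2 + 2.39*k + 2.66)^2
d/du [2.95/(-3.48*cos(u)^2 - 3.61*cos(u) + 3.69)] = -(20.532*cos(u) + 10.6495)*sin(u)/(3.48*cos(u)^2 + 3.61*cos(u) - 3.69)^2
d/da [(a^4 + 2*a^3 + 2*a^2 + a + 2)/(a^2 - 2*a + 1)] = (2*a^4 - 2*a^3 - 6*a^2 - 5*a - 5)/(a^3 - 3*a^2 + 3*a - 1)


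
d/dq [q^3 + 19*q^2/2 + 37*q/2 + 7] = 3*q^2 + 19*q + 37/2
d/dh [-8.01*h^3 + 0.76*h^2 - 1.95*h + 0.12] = -24.03*h^2 + 1.52*h - 1.95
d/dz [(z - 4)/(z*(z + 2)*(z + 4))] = 2*(-z^3 + 3*z^2 + 24*z + 16)/(z^2*(z^4 + 12*z^3 + 52*z^2 + 96*z + 64))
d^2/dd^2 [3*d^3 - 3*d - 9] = 18*d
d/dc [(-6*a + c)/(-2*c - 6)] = 3*(-2*a - 1)/(2*(c^2 + 6*c + 9))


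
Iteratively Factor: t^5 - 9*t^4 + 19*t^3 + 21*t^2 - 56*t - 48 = (t - 4)*(t^4 - 5*t^3 - t^2 + 17*t + 12) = (t - 4)*(t + 1)*(t^3 - 6*t^2 + 5*t + 12) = (t - 4)*(t - 3)*(t + 1)*(t^2 - 3*t - 4) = (t - 4)*(t - 3)*(t + 1)^2*(t - 4)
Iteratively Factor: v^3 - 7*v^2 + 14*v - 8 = (v - 2)*(v^2 - 5*v + 4) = (v - 4)*(v - 2)*(v - 1)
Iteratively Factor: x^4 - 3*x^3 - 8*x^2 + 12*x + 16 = (x + 1)*(x^3 - 4*x^2 - 4*x + 16) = (x - 4)*(x + 1)*(x^2 - 4) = (x - 4)*(x + 1)*(x + 2)*(x - 2)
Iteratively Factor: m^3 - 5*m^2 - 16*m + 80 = (m - 4)*(m^2 - m - 20) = (m - 5)*(m - 4)*(m + 4)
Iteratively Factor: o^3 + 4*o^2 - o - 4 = (o - 1)*(o^2 + 5*o + 4) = (o - 1)*(o + 1)*(o + 4)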